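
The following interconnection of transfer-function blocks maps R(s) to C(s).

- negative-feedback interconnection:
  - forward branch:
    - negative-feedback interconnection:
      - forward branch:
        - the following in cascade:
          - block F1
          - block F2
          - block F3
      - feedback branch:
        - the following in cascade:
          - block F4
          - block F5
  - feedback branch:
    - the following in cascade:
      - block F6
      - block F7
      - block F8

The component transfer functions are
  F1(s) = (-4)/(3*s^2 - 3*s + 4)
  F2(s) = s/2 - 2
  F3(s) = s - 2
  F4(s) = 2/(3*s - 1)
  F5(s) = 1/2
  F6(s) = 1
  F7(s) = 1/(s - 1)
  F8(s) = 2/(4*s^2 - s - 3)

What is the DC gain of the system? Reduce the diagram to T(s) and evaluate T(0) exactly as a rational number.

Answer: -12/7

Working:
Step 1: multiply F1, F2, F3 (series) = (-2*s^2 + 12*s - 16)/(3*s^2 - 3*s + 4)
Step 2: combine F4, F5 in series = 1/(3*s - 1)
Step 3: apply the feedback formula to (F1*F2*F3), (F4*F5) = (-6*s^3 + 38*s^2 - 60*s + 16)/(9*s^3 - 14*s^2 + 27*s - 20)
Step 4: combine F6, F7, F8 in series = 2/(4*s^3 - 5*s^2 - 2*s + 3)
Step 5: collapse the loop ([(F1*F2*F3)/(1+(F1*F2*F3)*(F4*F5))] forward, (F6*F7*F8) return) = (-24*s^6 + 182*s^5 - 418*s^4 + 270*s^3 + 154*s^2 - 212*s + 48)/(36*s^6 - 101*s^5 + 160*s^4 - 172*s^3 + 80*s^2 + s - 28)
Step 5 gives the overall T(s). Then T(0) = 48/(-28) = -12/7.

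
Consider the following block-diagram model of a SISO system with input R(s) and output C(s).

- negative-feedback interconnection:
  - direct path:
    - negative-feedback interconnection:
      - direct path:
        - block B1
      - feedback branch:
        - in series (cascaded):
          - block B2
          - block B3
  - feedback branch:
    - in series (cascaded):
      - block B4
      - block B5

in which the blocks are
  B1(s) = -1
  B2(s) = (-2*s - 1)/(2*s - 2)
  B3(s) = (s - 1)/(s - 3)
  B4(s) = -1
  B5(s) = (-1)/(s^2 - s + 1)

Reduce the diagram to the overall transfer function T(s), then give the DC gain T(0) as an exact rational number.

The answer is 6.

Reasoning:
(1) combine B2, B3 in series -> (-2*s - 1)/(2*s - 6)
(2) collapse the loop (B1 forward, (B2*B3) return) -> (6 - 2*s)/(4*s - 5)
(3) multiply B4, B5 (series) -> 1/(s^2 - s + 1)
(4) feedback reduction of [B1/(1+B1*(B2*B3))], (B4*B5) -> (-2*s^3 + 8*s^2 - 8*s + 6)/(4*s^3 - 9*s^2 + 7*s + 1)
Step 4 gives the overall T(s). Then T(0) = 6/1 = 6.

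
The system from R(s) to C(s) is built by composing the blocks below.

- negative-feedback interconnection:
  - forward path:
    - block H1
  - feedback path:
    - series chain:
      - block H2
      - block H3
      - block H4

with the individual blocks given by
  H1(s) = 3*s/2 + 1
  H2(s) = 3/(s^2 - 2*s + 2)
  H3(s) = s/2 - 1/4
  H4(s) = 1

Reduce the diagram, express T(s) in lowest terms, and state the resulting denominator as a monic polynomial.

The answer is s^2 - s/2 + 5/13.

Reasoning:
Step 1: combine H2, H3, H4 in series gives (6*s - 3)/(4*s^2 - 8*s + 8)
Step 2: close the feedback loop around H1, (H2*H3*H4) gives (12*s^3 - 16*s^2 + 8*s + 16)/(26*s^2 - 13*s + 10)
That last expression is T(s), already simplified. Scaling its denominator by 1/26 (the reciprocal of the leading coefficient) yields the monic denominator.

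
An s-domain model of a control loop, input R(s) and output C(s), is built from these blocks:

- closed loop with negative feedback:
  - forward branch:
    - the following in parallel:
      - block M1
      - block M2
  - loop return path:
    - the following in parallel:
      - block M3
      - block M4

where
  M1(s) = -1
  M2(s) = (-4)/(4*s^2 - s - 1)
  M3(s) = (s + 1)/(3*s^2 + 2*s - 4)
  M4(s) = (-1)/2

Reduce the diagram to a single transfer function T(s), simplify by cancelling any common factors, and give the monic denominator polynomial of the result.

First reduce the diagram to T(s).

Step 1 - reduce the parallel group M1, M2 = (-4*s^2 + s - 3)/(4*s^2 - s - 1)
Step 2 - sum the parallel branches M3, M4 = (6 - 3*s^2)/(6*s^2 + 4*s - 8)
Step 3 - feedback reduction of (M1+M2), (M3+M4) = (-24*s^4 - 10*s^3 + 18*s^2 - 20*s + 24)/(36*s^4 + 7*s^3 - 57*s^2 + 10*s - 10)
That last expression is T(s), already simplified. Scaling its denominator by 1/36 (the reciprocal of the leading coefficient) yields the monic denominator.

Answer: s^4 + 7*s^3/36 - 19*s^2/12 + 5*s/18 - 5/18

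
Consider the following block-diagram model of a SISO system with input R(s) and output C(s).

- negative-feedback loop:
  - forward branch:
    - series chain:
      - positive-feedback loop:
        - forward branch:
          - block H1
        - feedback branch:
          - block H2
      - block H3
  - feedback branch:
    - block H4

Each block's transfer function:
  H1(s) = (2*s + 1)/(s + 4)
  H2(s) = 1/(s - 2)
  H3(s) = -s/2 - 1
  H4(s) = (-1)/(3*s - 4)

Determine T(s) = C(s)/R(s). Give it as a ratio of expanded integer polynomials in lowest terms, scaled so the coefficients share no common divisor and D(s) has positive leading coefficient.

Step 1. apply the feedback formula to H1, H2; result (2*s^2 - 3*s - 2)/(s^2 - 9)
Step 2. series reduction of [H1/(1-H1*H2)], H3; result (-2*s^3 - s^2 + 8*s + 4)/(2*s^2 - 18)
Step 3. close the feedback loop around ([H1/(1-H1*H2)]*H3), H4 - this is the overall T(s), already in the required normalized form

Answer: (-6*s^4 + 5*s^3 + 28*s^2 - 20*s - 16)/(8*s^3 - 7*s^2 - 62*s + 68)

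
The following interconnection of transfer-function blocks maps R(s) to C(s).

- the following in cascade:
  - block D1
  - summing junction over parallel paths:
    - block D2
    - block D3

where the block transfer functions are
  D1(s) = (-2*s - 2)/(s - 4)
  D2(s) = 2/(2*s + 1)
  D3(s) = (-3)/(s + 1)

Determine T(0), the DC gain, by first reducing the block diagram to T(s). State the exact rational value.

The answer is -1/2.

Reasoning:
(1) reduce the parallel group D2, D3 gives (-4*s - 1)/(2*s^2 + 3*s + 1)
(2) reduce the series chain D1, (D2+D3) gives (8*s + 2)/(2*s^2 - 7*s - 4)
That last expression is T(s); at s = 0 only the constant terms survive, so T(0) = 2/(-4) = -1/2.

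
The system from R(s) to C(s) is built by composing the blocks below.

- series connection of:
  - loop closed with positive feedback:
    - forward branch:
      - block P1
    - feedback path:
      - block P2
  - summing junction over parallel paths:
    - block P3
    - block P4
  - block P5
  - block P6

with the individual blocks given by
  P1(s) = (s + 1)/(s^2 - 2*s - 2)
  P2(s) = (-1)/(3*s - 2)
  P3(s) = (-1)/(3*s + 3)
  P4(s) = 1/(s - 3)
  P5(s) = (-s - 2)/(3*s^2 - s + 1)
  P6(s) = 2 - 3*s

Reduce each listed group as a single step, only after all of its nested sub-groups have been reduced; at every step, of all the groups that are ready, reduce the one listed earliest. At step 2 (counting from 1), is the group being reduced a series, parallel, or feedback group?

[1] collapse the loop (P1 forward, P2 return)
[2] add P3, P4 (parallel)
[3] multiply [P1/(1-P1*P2)], (P3+P4), P5, P6 (series)
Step 2: parallel.

Final answer: parallel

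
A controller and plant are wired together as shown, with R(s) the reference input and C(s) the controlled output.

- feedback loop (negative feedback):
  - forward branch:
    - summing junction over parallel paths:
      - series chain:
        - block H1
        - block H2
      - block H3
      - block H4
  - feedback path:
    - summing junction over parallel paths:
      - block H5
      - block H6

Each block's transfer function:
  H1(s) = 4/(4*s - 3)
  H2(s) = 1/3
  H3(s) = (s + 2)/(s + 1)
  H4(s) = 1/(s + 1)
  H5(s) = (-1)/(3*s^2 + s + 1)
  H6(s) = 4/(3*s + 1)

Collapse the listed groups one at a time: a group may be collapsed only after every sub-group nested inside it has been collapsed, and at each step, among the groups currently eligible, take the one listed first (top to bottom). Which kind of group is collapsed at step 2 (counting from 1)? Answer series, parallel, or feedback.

Reducing step by step:

1. combine H1, H2 in series
2. reduce the parallel group (H1*H2), H3, H4
3. sum the parallel branches H5, H6
4. reduce the feedback loop with forward ((H1*H2)+H3+H4) and return (H5+H6)
The group at step 2 is a parallel group.

Answer: parallel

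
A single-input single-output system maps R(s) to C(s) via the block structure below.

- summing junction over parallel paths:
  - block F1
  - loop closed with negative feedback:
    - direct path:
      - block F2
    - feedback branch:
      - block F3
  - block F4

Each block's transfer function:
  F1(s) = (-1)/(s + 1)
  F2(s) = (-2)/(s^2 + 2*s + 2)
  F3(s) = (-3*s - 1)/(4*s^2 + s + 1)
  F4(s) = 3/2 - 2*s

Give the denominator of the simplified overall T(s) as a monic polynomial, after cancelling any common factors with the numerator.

Answer: s^4 + 9*s^3/4 + 11*s^2/4 + 5*s/2 + 1

Working:
Step 1 - close the feedback loop around F2, F3: (-8*s^2 - 2*s - 2)/(4*s^4 + 9*s^3 + 11*s^2 + 10*s + 4)
Step 2 - reduce the parallel group F1, [F2/(1+F2*F3)], F4: (-16*s^5 - 24*s^4 - 25*s^3 - 33*s^2 - 2*s)/(8*s^4 + 18*s^3 + 22*s^2 + 20*s + 8)
The result of step 2 is T(s) in lowest terms. Its denominator has leading coefficient 8; dividing the denominator through by 8 makes it monic.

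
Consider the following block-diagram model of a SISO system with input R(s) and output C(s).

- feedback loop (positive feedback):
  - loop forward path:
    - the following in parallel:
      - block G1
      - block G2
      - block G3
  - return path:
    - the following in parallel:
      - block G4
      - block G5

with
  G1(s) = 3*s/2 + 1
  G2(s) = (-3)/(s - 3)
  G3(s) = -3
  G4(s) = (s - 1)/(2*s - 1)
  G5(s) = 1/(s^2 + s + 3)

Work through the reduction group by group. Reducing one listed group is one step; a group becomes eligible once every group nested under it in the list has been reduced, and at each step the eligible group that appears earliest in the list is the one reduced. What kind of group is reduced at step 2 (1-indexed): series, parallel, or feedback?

The answer is parallel.

Reasoning:
1. parallel reduction of G1, G2, G3
2. sum the parallel branches G4, G5
3. feedback reduction of (G1+G2+G3), (G4+G5)
At step 2 the group reduced is parallel.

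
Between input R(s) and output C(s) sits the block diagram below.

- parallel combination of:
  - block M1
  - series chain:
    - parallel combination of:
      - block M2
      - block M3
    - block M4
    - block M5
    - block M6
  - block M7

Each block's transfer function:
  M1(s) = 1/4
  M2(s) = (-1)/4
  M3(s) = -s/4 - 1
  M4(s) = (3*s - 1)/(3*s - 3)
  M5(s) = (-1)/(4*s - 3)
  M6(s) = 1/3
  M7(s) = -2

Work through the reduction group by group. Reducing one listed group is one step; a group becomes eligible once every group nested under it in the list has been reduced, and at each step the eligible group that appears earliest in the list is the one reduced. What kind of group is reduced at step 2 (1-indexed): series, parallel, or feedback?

The answer is series.

Reasoning:
[1] sum the parallel branches M2, M3
[2] reduce the series chain (M2+M3), M4, M5, M6
[3] parallel reduction of M1, ((M2+M3)*M4*M5*M6), M7
At step 2 the group reduced is series.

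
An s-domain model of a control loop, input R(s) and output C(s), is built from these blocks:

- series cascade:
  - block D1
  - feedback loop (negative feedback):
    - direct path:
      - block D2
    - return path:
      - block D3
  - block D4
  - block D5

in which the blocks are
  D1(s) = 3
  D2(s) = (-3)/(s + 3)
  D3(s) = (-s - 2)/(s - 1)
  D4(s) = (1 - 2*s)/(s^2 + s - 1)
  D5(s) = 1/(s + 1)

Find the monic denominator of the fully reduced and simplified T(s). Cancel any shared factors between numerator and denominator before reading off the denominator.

First reduce the diagram to T(s).

(1) close the feedback loop around D2, D3 = (3 - 3*s)/(s^2 + 5*s + 3)
(2) reduce the series chain D1, [D2/(1+D2*D3)], D4, D5 = (18*s^2 - 27*s + 9)/(s^5 + 7*s^4 + 13*s^3 + 5*s^2 - 5*s - 3)
No further cancellation is possible in the step-2 result, so that is T(s). Its denominator is already monic.

Answer: s^5 + 7*s^4 + 13*s^3 + 5*s^2 - 5*s - 3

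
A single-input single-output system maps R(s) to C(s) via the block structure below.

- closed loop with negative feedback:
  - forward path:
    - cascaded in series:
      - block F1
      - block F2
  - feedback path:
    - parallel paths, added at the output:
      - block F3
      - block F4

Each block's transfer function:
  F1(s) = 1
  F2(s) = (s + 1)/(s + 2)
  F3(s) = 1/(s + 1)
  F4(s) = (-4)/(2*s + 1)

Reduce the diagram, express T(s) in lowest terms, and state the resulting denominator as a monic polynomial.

(1) combine F1, F2 in series; result (s + 1)/(s + 2)
(2) reduce the parallel group F3, F4; result (-2*s - 3)/(2*s^2 + 3*s + 1)
(3) reduce the feedback loop with forward (F1*F2) and return (F3+F4); result (2*s^2 + 3*s + 1)/(2*s^2 + 3*s - 1)
The result of step 3 is T(s) in lowest terms. Its denominator has leading coefficient 2; dividing the denominator through by 2 makes it monic.

Answer: s^2 + 3*s/2 - 1/2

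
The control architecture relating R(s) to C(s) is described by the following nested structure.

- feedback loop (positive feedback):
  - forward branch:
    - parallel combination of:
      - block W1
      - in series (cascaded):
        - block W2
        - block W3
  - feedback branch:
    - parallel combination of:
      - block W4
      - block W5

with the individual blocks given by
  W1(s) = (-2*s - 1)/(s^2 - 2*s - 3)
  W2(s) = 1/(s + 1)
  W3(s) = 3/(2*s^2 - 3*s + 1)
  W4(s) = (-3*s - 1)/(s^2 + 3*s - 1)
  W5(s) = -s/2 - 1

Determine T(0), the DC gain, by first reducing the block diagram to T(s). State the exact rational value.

1. series reduction of W2, W3; result 3/(2*s^3 - s^2 - 2*s + 1)
2. combine W1, (W2*W3) in parallel; result (-4*s^3 + 4*s^2 + 4*s - 10)/(2*s^4 - 7*s^3 + s^2 + 7*s - 3)
3. add W4, W5 (parallel); result (-s^3 - 5*s^2 - 11*s)/(2*s^2 + 6*s - 2)
4. feedback reduction of (W1+(W2*W3)), (W4+W5); result (4*s^5 + 8*s^4 - 20*s^3 + 2*s^2 + 34*s - 10)/(9*s^5 + 32*s^4 - 44*s^3 - 14*s^2 + 71*s - 3)
The step-4 result is T(s). Setting s = 0: T(0) = -10/(-3) = 10/3.

Hence the answer: 10/3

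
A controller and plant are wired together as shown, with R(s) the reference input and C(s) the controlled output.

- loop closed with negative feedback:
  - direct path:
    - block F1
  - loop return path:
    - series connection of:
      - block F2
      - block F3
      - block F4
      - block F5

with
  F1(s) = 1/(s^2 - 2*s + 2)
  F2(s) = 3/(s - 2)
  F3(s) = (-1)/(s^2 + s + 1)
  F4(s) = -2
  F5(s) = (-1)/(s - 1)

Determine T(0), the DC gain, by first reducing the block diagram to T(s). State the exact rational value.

Answer: -1

Working:
(1) combine F2, F3, F4, F5 in series gives (-6)/(s^4 - 2*s^3 - s + 2)
(2) apply the feedback formula to F1, (F2*F3*F4*F5) gives (s^4 - 2*s^3 - s + 2)/(s^6 - 4*s^5 + 6*s^4 - 5*s^3 + 4*s^2 - 6*s - 2)
That last expression is T(s); at s = 0 only the constant terms survive, so T(0) = 2/(-2) = -1.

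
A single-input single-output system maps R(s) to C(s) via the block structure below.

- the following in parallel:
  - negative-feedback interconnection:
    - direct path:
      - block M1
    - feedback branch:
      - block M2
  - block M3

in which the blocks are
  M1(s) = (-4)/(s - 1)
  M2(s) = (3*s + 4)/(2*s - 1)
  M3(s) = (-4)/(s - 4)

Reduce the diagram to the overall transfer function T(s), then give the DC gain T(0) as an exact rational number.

[1] close the feedback loop around M1, M2, giving (4 - 8*s)/(2*s^2 - 15*s - 15)
[2] parallel reduction of [M1/(1+M1*M2)], M3, giving (-16*s^2 + 96*s + 44)/(2*s^3 - 23*s^2 + 45*s + 60)
DC gain: substitute s = 0 into T(s) from step 2: T(0) = 44/60 = 11/15.

Answer: 11/15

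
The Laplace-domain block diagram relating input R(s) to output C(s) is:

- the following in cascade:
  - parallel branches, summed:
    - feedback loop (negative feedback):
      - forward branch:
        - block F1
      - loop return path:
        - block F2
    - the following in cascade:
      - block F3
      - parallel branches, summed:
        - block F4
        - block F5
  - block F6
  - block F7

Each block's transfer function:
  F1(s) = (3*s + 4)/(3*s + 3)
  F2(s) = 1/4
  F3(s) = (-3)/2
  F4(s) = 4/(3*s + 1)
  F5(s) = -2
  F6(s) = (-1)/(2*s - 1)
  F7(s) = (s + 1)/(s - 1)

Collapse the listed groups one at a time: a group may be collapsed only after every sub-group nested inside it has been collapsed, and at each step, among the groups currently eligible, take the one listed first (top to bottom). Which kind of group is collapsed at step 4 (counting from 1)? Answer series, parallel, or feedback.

Step 1 - close the feedback loop around F1, F2
Step 2 - sum the parallel branches F4, F5
Step 3 - reduce the series chain F3, (F4+F5)
Step 4 - sum the parallel branches [F1/(1+F1*F2)], (F3*(F4+F5))
Step 5 - combine ([F1/(1+F1*F2)]+(F3*(F4+F5))), F6, F7 in series
The group at step 4 is a parallel group.

Therefore the answer is parallel.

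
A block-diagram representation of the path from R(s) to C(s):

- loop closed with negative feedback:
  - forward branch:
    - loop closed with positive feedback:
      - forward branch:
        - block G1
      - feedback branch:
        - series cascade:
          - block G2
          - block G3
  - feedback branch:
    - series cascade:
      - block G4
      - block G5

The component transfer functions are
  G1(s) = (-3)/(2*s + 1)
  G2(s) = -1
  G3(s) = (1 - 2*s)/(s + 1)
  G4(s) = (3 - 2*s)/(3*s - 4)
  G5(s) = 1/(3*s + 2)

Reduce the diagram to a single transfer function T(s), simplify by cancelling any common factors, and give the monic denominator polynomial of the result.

Step 1 - series reduction of G2, G3 gives (2*s - 1)/(s + 1)
Step 2 - apply the feedback formula to G1, (G2*G3) gives (-3*s - 3)/(2*s^2 + 9*s - 2)
Step 3 - reduce the series chain G4, G5 gives (3 - 2*s)/(9*s^2 - 6*s - 8)
Step 4 - collapse the loop ([G1/(1-G1*(G2*G3))] forward, (G4*G5) return) gives (-27*s^3 - 9*s^2 + 42*s + 24)/(18*s^4 + 69*s^3 - 82*s^2 - 63*s + 7)
T(s) is the step-4 result (common factors already cancelled). Leading coefficient of the denominator: 18. Divide through by 18 for the monic polynomial.

Final answer: s^4 + 23*s^3/6 - 41*s^2/9 - 7*s/2 + 7/18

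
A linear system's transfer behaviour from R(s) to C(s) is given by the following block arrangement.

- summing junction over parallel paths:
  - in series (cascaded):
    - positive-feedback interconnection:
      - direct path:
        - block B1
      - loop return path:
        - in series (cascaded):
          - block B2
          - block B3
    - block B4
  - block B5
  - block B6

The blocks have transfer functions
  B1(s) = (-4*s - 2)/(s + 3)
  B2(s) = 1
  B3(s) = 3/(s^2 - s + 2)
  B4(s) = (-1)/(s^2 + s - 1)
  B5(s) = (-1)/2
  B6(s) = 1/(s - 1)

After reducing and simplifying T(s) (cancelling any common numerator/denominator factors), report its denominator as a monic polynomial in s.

Step 1. reduce the series chain B2, B3; result 3/(s^2 - s + 2)
Step 2. close the feedback loop around B1, (B2*B3); result (-4*s^3 + 2*s^2 - 6*s - 4)/(s^3 + 2*s^2 + 11*s + 12)
Step 3. multiply [B1/(1-B1*(B2*B3))], B4 (series); result (4*s^3 - 2*s^2 + 6*s + 4)/(s^5 + 3*s^4 + 12*s^3 + 21*s^2 + s - 12)
Step 4. sum the parallel branches ([B1/(1-B1*(B2*B3))]*B4), B5, B6; result (-s^6 + 5*s^4 + 3*s^3 + 78*s^2 + 11*s - 44)/(2*s^6 + 4*s^5 + 18*s^4 + 18*s^3 - 40*s^2 - 26*s + 24)
Step 4 gives the fully reduced T(s), with no common factor left to cancel. The denominator's leading coefficient is 2, so divide each of its coefficients by 2 to get the monic form.

Hence the answer: s^6 + 2*s^5 + 9*s^4 + 9*s^3 - 20*s^2 - 13*s + 12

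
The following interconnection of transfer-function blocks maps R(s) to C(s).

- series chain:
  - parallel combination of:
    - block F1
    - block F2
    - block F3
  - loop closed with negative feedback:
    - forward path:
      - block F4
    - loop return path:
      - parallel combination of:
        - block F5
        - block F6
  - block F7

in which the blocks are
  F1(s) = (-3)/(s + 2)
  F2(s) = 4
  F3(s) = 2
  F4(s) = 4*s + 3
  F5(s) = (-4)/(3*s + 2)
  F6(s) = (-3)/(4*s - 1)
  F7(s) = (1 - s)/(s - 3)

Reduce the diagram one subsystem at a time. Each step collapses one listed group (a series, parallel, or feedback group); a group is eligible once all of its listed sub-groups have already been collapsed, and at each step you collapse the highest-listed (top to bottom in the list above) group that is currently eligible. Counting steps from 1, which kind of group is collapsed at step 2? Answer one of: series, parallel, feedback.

The answer is parallel.

Reasoning:
Step 1 - combine F1, F2, F3 in parallel
Step 2 - add F5, F6 (parallel)
Step 3 - reduce the feedback loop with forward F4 and return (F5+F6)
Step 4 - series reduction of (F1+F2+F3), [F4/(1+F4*(F5+F6))], F7
Step 2 collapses a parallel group.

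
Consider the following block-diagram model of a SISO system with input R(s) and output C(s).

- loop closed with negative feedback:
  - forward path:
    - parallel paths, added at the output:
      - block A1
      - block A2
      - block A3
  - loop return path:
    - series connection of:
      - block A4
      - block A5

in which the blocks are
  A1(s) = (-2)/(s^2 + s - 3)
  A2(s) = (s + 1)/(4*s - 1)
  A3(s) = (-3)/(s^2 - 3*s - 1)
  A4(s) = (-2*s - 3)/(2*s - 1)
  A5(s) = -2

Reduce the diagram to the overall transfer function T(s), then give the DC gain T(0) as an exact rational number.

The answer is -8/45.

Reasoning:
(1) reduce the parallel group A1, A2, A3 gives (s^5 - s^4 - 29*s^3 + 18*s^2 + 52*s - 8)/(4*s^5 - 9*s^4 - 26*s^3 + 39*s^2 + 4*s - 3)
(2) reduce the series chain A4, A5 gives (4*s + 6)/(2*s - 1)
(3) apply the feedback formula to (A1+A2+A3), (A4*A5) gives (2*s^6 - 3*s^5 - 57*s^4 + 65*s^3 + 86*s^2 - 68*s + 8)/(12*s^6 - 20*s^5 - 165*s^4 + 2*s^3 + 285*s^2 + 270*s - 45)
Step 3 gives the overall T(s). Then T(0) = 8/(-45) = -8/45.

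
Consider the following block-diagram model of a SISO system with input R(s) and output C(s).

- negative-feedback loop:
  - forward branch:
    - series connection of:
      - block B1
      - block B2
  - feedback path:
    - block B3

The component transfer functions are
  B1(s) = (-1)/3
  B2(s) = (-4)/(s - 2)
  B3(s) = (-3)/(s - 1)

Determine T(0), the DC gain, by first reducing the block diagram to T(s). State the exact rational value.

[1] multiply B1, B2 (series); result 4/(3*s - 6)
[2] close the feedback loop around (B1*B2), B3; result (4*s - 4)/(3*s^2 - 9*s - 6)
Step 2 gives the overall T(s). Then T(0) = -4/(-6) = 2/3.

Therefore the answer is 2/3.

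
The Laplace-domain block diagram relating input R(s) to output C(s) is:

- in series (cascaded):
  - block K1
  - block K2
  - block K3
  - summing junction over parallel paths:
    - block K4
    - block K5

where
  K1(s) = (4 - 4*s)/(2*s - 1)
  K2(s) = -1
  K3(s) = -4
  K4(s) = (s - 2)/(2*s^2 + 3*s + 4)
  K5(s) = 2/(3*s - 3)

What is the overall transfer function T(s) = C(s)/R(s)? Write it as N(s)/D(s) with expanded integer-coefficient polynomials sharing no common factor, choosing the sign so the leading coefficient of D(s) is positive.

(1) sum the parallel branches K4, K5, giving (7*s^2 - 3*s + 14)/(6*s^3 + 3*s^2 + 3*s - 12)
(2) cascade K1, K2, K3, (K4+K5), giving the overall T(s)

Final answer: (-112*s^2 + 48*s - 224)/(12*s^3 + 12*s^2 + 15*s - 12)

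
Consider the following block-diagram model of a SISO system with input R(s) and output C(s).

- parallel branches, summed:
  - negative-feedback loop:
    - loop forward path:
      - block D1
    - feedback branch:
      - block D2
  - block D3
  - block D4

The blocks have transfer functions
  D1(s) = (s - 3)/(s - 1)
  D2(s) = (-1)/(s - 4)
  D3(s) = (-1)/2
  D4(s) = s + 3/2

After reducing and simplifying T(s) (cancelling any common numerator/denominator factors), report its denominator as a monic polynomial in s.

Step 1. collapse the loop (D1 forward, D2 return): (s^2 - 7*s + 12)/(s^2 - 6*s + 7)
Step 2. parallel reduction of [D1/(1+D1*D2)], D3, D4: (s^3 - 4*s^2 - 6*s + 19)/(s^2 - 6*s + 7)
No further cancellation is possible in the step-2 result, so that is T(s). Its denominator is already monic.

Final answer: s^2 - 6*s + 7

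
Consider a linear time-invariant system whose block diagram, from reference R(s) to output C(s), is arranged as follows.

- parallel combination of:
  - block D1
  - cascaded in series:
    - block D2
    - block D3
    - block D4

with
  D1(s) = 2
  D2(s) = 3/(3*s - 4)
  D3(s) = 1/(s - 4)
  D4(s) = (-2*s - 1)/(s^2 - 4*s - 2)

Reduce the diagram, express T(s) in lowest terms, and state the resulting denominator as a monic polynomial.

The answer is s^4 - 28*s^3/3 + 74*s^2/3 - 32*s/3 - 32/3.

Reasoning:
Step 1: multiply D2, D3, D4 (series): (-6*s - 3)/(3*s^4 - 28*s^3 + 74*s^2 - 32*s - 32)
Step 2: combine D1, (D2*D3*D4) in parallel: (6*s^4 - 56*s^3 + 148*s^2 - 70*s - 67)/(3*s^4 - 28*s^3 + 74*s^2 - 32*s - 32)
Step 2 gives the fully reduced T(s), with no common factor left to cancel. The denominator's leading coefficient is 3, so divide each of its coefficients by 3 to get the monic form.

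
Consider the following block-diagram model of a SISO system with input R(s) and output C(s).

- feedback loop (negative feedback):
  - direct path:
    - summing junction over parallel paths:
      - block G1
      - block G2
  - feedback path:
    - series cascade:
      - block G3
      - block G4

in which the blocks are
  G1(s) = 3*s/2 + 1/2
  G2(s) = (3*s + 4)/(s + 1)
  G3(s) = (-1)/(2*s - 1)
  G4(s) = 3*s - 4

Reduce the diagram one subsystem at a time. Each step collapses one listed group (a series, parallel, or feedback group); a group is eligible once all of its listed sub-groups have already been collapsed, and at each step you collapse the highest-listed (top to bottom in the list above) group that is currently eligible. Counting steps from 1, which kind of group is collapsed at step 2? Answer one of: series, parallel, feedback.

The answer is series.

Reasoning:
(1) sum the parallel branches G1, G2
(2) combine G3, G4 in series
(3) close the feedback loop around (G1+G2), (G3*G4)
Step 2 collapses a series group.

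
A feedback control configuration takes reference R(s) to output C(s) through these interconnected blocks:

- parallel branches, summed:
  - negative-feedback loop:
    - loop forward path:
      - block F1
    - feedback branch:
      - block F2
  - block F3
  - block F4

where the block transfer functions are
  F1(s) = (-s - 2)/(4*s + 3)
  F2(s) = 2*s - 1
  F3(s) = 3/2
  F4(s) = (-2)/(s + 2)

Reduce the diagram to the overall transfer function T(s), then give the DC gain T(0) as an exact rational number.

Step 1: feedback reduction of F1, F2, giving (s + 2)/(2*s^2 - s - 5)
Step 2: add [F1/(1+F1*F2)], F3, F4 (parallel), giving (6*s^3 + 3*s^2 - 9*s - 2)/(4*s^3 + 6*s^2 - 14*s - 20)
The step-2 result is T(s). Setting s = 0: T(0) = -2/(-20) = 1/10.

Therefore the answer is 1/10.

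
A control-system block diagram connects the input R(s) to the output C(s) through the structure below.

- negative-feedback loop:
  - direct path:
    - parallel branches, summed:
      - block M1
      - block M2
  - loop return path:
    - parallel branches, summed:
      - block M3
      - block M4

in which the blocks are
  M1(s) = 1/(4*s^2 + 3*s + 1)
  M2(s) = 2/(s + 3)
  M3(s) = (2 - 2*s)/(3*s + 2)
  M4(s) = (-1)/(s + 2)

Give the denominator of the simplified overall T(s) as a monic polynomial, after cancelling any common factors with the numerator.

Step 1 - add M1, M2 (parallel); result (8*s^2 + 7*s + 5)/(4*s^3 + 15*s^2 + 10*s + 3)
Step 2 - reduce the parallel group M3, M4; result (-2*s^2 - 5*s + 2)/(3*s^2 + 8*s + 4)
Step 3 - close the feedback loop around (M1+M2), (M3+M4); result (24*s^4 + 85*s^3 + 103*s^2 + 68*s + 20)/(12*s^5 + 61*s^4 + 112*s^3 + 120*s^2 + 53*s + 22)
The result of step 3 is T(s) in lowest terms. Its denominator has leading coefficient 12; dividing the denominator through by 12 makes it monic.

Hence the answer: s^5 + 61*s^4/12 + 28*s^3/3 + 10*s^2 + 53*s/12 + 11/6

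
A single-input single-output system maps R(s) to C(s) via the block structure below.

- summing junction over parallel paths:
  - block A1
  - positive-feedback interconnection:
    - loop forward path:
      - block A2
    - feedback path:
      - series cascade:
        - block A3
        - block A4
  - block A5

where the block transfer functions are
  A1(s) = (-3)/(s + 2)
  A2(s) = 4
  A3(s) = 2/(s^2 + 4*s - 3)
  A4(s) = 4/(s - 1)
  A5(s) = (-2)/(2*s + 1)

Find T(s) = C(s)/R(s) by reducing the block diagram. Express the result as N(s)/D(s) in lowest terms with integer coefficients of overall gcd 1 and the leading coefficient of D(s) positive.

Step 1: cascade A3, A4: 8/(s^3 + 3*s^2 - 7*s + 3)
Step 2: collapse the loop (A2 forward, (A3*A4) return): (4*s^3 + 12*s^2 - 28*s + 12)/(s^3 + 3*s^2 - 7*s - 29)
Step 3: combine A1, [A2/(1-A2*(A3*A4))], A5 in parallel - this is the overall T(s), already in the required normalized form

Final answer: (8*s^5 + 36*s^4 - 19*s^3 - 57*s^2 + 285*s + 227)/(2*s^5 + 11*s^4 + 3*s^3 - 87*s^2 - 159*s - 58)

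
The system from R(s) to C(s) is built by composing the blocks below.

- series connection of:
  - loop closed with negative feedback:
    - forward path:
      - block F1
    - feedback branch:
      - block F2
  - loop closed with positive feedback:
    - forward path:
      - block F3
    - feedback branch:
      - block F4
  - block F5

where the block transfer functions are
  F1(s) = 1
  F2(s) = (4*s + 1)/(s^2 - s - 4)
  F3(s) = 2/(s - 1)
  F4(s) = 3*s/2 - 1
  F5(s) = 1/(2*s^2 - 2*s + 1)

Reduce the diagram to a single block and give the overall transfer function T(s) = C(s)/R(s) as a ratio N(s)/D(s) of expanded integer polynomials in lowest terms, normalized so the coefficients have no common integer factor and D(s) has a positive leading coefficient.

Answer: (-2*s^2 + 2*s + 8)/(4*s^5 + 6*s^4 - 26*s^3 + 29*s^2 - 15*s + 3)

Working:
1. reduce the feedback loop with forward F1 and return F2 = (s^2 - s - 4)/(s^2 + 3*s - 3)
2. feedback reduction of F3, F4 = (-2)/(2*s - 1)
3. cascade [F1/(1+F1*F2)], [F3/(1-F3*F4)], F5 - this is the overall T(s), already in the required normalized form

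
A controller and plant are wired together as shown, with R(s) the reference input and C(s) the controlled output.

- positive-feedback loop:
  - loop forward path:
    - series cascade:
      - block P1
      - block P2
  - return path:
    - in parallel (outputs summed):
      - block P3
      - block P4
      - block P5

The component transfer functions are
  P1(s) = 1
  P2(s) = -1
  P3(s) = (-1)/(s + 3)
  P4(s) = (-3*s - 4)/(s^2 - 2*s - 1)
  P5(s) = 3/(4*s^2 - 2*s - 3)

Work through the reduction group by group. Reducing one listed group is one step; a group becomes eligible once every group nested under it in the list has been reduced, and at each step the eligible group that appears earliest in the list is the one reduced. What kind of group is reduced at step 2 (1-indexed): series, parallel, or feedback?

(1) series reduction of P1, P2
(2) parallel reduction of P3, P4, P5
(3) apply the feedback formula to (P1*P2), (P3+P4+P5)
So the answer for step 2 is parallel.

Hence the answer: parallel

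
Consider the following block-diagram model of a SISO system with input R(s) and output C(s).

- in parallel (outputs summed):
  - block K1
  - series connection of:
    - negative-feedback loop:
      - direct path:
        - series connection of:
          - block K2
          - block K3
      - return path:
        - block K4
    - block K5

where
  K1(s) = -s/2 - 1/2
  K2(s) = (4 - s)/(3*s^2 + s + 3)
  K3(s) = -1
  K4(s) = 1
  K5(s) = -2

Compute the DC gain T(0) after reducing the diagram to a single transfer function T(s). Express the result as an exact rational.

[1] cascade K2, K3 gives (s - 4)/(3*s^2 + s + 3)
[2] collapse the loop ((K2*K3) forward, K4 return) gives (s - 4)/(3*s^2 + 2*s - 1)
[3] cascade [(K2*K3)/(1+(K2*K3)*K4)], K5 gives (8 - 2*s)/(3*s^2 + 2*s - 1)
[4] parallel reduction of K1, ([(K2*K3)/(1+(K2*K3)*K4)]*K5) gives (-3*s^3 - 5*s^2 - 5*s + 17)/(6*s^2 + 4*s - 2)
That last expression is T(s); at s = 0 only the constant terms survive, so T(0) = 17/(-2) = -17/2.

Final answer: -17/2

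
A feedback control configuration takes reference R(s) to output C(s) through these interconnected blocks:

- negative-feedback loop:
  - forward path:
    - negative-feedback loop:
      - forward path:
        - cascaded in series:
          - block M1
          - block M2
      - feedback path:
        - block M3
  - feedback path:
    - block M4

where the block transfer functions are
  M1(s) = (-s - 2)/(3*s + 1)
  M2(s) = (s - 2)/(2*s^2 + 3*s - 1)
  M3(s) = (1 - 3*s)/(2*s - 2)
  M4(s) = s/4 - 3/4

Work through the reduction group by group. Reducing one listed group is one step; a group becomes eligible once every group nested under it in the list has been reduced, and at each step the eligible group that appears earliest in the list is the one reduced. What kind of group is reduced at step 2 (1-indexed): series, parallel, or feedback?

The answer is feedback.

Reasoning:
1. reduce the series chain M1, M2
2. reduce the feedback loop with forward (M1*M2) and return M3
3. apply the feedback formula to [(M1*M2)/(1+(M1*M2)*M3)], M4
Step 2: feedback.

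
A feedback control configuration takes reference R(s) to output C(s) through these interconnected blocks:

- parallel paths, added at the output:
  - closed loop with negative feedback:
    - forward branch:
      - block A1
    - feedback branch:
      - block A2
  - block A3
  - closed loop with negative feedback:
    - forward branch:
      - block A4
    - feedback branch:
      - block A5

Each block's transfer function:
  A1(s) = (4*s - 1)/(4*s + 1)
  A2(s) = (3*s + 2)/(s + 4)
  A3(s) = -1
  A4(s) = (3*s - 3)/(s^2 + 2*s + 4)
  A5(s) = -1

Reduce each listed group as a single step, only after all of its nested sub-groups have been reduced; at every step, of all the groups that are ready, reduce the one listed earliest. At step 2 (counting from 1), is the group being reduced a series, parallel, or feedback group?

Step 1. feedback reduction of A1, A2
Step 2. collapse the loop (A4 forward, A5 return)
Step 3. add [A1/(1+A1*A2)], A3, [A4/(1+A4*A5)] (parallel)
The group at step 2 is a feedback group.

Therefore the answer is feedback.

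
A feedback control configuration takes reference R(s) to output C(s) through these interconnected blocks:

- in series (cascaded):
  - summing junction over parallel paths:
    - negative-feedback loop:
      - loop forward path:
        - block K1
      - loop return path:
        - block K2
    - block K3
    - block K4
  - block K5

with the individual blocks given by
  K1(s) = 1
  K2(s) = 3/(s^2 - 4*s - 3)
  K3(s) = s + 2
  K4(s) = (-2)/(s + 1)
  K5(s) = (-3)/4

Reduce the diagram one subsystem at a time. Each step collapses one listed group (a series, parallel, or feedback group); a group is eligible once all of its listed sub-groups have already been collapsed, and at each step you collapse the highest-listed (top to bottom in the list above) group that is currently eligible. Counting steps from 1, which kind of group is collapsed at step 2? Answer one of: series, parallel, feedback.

Step 1 - collapse the loop (K1 forward, K2 return)
Step 2 - parallel reduction of [K1/(1+K1*K2)], K3, K4
Step 3 - series reduction of ([K1/(1+K1*K2)]+K3+K4), K5
At step 2 the group reduced is parallel.

Hence the answer: parallel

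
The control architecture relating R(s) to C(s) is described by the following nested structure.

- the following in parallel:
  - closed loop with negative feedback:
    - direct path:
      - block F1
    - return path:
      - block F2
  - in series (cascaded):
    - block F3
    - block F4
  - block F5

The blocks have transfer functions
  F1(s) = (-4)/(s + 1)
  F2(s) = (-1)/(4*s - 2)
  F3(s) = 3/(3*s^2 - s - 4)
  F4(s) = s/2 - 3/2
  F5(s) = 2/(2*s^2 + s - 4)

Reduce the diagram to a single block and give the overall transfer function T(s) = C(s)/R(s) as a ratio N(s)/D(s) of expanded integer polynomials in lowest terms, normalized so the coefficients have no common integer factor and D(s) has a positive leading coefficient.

Answer: (-84*s^5 + 32*s^4 + 297*s^3 - 156*s^2 - 261*s + 148)/(24*s^6 + 16*s^5 - 70*s^4 - 40*s^3 + 22*s^2 + 32*s + 32)

Working:
[1] close the feedback loop around F1, F2 -> (4 - 8*s)/(2*s^2 + s + 1)
[2] multiply F3, F4 (series) -> (3*s - 9)/(6*s^2 - 2*s - 8)
[3] reduce the parallel group [F1/(1+F1*F2)], (F3*F4), F5: this yields T(s), and no further normalization is needed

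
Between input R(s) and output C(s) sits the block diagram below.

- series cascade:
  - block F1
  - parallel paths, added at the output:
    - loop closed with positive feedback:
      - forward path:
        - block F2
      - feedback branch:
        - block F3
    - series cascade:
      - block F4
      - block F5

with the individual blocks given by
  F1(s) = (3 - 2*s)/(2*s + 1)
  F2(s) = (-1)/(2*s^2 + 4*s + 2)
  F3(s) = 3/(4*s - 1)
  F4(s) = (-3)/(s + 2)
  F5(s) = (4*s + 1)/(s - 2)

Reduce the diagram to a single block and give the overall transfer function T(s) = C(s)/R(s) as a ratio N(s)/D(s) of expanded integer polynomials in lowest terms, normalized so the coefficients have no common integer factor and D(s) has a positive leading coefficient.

1. apply the feedback formula to F2, F3, giving (1 - 4*s)/(8*s^3 + 14*s^2 + 4*s + 1)
2. series reduction of F4, F5, giving (-12*s - 3)/(s^2 - 4)
3. reduce the parallel group [F2/(1-F2*F3)], (F4*F5), giving (-96*s^4 - 196*s^3 - 89*s^2 - 8*s - 7)/(8*s^5 + 14*s^4 - 28*s^3 - 55*s^2 - 16*s - 4)
4. combine F1, ([F2/(1-F2*F3)]+(F4*F5)) in series, which is the overall transfer function T(s) = C(s)/R(s) in lowest terms

Answer: (192*s^5 + 104*s^4 - 410*s^3 - 251*s^2 - 10*s - 21)/(16*s^6 + 36*s^5 - 42*s^4 - 138*s^3 - 87*s^2 - 24*s - 4)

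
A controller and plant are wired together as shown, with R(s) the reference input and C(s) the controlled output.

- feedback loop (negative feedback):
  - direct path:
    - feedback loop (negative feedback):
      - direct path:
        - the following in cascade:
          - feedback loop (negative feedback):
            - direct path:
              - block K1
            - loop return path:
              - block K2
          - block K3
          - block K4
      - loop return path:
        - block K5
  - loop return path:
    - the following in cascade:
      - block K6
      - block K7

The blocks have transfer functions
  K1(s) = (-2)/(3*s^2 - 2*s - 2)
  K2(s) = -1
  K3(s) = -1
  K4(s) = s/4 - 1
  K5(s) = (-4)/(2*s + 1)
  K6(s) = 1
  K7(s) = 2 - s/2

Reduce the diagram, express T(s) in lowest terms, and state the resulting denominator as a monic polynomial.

(1) close the feedback loop around K1, K2 -> (-2)/(3*s^2 - 2*s)
(2) reduce the series chain [K1/(1+K1*K2)], K3, K4 -> (s - 4)/(6*s^2 - 4*s)
(3) collapse the loop (([K1/(1+K1*K2)]*K3*K4) forward, K5 return) -> (2*s^2 - 7*s - 4)/(12*s^3 - 2*s^2 - 8*s + 16)
(4) multiply K6, K7 (series) -> 2 - s/2
(5) apply the feedback formula to [([K1/(1+K1*K2)]*K3*K4)/(1+([K1/(1+K1*K2)]*K3*K4)*K5)], (K6*K7) -> (4*s^2 - 14*s - 8)/(22*s^3 + 11*s^2 - 40*s + 16)
Step 5 gives the fully reduced T(s), with no common factor left to cancel. The denominator's leading coefficient is 22, so divide each of its coefficients by 22 to get the monic form.

Hence the answer: s^3 + s^2/2 - 20*s/11 + 8/11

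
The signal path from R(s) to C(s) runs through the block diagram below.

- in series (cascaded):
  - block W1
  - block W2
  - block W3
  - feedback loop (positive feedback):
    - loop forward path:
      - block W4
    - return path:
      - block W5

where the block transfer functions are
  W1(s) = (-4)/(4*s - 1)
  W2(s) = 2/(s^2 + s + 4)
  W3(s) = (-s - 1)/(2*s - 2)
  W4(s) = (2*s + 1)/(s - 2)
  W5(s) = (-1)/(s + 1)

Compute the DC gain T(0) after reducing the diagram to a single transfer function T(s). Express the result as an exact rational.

Step 1: reduce the feedback loop with forward W4 and return W5; result (2*s^2 + 3*s + 1)/(s^2 + s - 1)
Step 2: reduce the series chain W1, W2, W3, [W4/(1-W4*W5)]; result (8*s^3 + 20*s^2 + 16*s + 4)/(4*s^6 + 3*s^5 + 7*s^4 - 6*s^3 - 27*s^2 + 23*s - 4)
That last expression is T(s); at s = 0 only the constant terms survive, so T(0) = 4/(-4) = -1.

Answer: -1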